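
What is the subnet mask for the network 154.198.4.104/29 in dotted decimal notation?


/29 means 29 network bits, 3 host bits
Binary: 11111111111111111111111111111000
Mask: 255.255.255.248


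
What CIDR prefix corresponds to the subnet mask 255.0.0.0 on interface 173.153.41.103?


Binary: 11111111.00000000.00000000.00000000
Count leading 1s
Prefix: /8


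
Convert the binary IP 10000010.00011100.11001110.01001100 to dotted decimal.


10000010 = 130
00011100 = 28
11001110 = 206
01001100 = 76
IP: 130.28.206.76


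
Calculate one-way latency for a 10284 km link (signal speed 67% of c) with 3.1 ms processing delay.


Speed = 0.67 * 3e5 km/s = 201000 km/s
Propagation delay = 10284 / 201000 = 0.0512 s = 51.1642 ms
Processing delay = 3.1 ms
Total one-way latency = 54.2642 ms


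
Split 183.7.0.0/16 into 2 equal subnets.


New prefix = 16 + 1 = 17
Each subnet has 32768 addresses
  183.7.0.0/17
  183.7.128.0/17
Subnets: 183.7.0.0/17, 183.7.128.0/17


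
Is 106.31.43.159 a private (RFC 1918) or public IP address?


RFC 1918 private ranges:
  10.0.0.0/8 (10.0.0.0 - 10.255.255.255)
  172.16.0.0/12 (172.16.0.0 - 172.31.255.255)
  192.168.0.0/16 (192.168.0.0 - 192.168.255.255)
Public (not in any RFC 1918 range)


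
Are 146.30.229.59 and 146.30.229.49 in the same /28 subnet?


Mask: 255.255.255.240
146.30.229.59 AND mask = 146.30.229.48
146.30.229.49 AND mask = 146.30.229.48
Yes, same subnet (146.30.229.48)


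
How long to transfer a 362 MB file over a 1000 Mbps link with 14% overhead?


Effective throughput = 1000 * (1 - 14/100) = 860 Mbps
File size in Mb = 362 * 8 = 2896 Mb
Time = 2896 / 860
Time = 3.3674 seconds


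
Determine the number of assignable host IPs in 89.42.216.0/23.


Host bits = 32 - 23 = 9
Total addresses = 2^9 = 512
Usable = total - 2 (network and broadcast)
Usable hosts: 510


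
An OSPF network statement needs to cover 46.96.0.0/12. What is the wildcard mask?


Subnet mask: 255.240.0.0
Wildcard = 255.255.255.255 - subnet mask
255 - 255 = 0
255 - 240 = 15
255 - 0 = 255
255 - 0 = 255
Wildcard: 0.15.255.255


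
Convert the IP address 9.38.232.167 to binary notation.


9 = 00001001
38 = 00100110
232 = 11101000
167 = 10100111
Binary: 00001001.00100110.11101000.10100111


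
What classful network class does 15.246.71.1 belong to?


First octet: 15
Binary: 00001111
0xxxxxxx -> Class A (1-126)
Class A, default mask 255.0.0.0 (/8)


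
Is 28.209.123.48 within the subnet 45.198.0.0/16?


Subnet network: 45.198.0.0
Test IP AND mask: 28.209.0.0
No, 28.209.123.48 is not in 45.198.0.0/16


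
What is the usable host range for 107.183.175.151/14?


Network: 107.180.0.0
Broadcast: 107.183.255.255
First usable = network + 1
Last usable = broadcast - 1
Range: 107.180.0.1 to 107.183.255.254


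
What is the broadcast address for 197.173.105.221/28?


Network: 197.173.105.208/28
Host bits = 4
Set all host bits to 1:
Broadcast: 197.173.105.223


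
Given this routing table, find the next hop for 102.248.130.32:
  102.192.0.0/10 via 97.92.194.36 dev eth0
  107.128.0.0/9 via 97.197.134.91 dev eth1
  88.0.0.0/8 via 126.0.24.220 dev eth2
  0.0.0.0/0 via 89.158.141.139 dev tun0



Longest prefix match for 102.248.130.32:
  /10 102.192.0.0: MATCH
  /9 107.128.0.0: no
  /8 88.0.0.0: no
  /0 0.0.0.0: MATCH
Selected: next-hop 97.92.194.36 via eth0 (matched /10)


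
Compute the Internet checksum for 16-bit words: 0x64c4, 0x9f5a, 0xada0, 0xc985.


Sum all words (with carry folding):
+ 0x64c4 = 0x64c4
+ 0x9f5a = 0x041f
+ 0xada0 = 0xb1bf
+ 0xc985 = 0x7b45
One's complement: ~0x7b45
Checksum = 0x84ba


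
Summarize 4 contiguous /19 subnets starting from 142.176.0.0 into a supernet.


Original prefix: /19
Number of subnets: 4 = 2^2
New prefix = 19 - 2 = 17
Supernet: 142.176.0.0/17


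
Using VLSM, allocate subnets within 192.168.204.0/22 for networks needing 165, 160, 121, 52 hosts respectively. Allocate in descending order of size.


165 hosts -> /24 (254 usable): 192.168.204.0/24
160 hosts -> /24 (254 usable): 192.168.205.0/24
121 hosts -> /25 (126 usable): 192.168.206.0/25
52 hosts -> /26 (62 usable): 192.168.206.128/26
Allocation: 192.168.204.0/24 (165 hosts, 254 usable); 192.168.205.0/24 (160 hosts, 254 usable); 192.168.206.0/25 (121 hosts, 126 usable); 192.168.206.128/26 (52 hosts, 62 usable)


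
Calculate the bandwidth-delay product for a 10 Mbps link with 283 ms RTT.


BDP = bandwidth * RTT
= 10 Mbps * 283 ms
= 10 * 1e6 * 283 / 1000 bits
= 2830000 bits
= 353750 bytes
= 345.459 KB
BDP = 2830000 bits (353750 bytes)


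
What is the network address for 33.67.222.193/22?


IP:   00100001.01000011.11011110.11000001
Mask: 11111111.11111111.11111100.00000000
AND operation:
Net:  00100001.01000011.11011100.00000000
Network: 33.67.220.0/22


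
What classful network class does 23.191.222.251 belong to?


First octet: 23
Binary: 00010111
0xxxxxxx -> Class A (1-126)
Class A, default mask 255.0.0.0 (/8)


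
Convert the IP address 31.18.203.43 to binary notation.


31 = 00011111
18 = 00010010
203 = 11001011
43 = 00101011
Binary: 00011111.00010010.11001011.00101011


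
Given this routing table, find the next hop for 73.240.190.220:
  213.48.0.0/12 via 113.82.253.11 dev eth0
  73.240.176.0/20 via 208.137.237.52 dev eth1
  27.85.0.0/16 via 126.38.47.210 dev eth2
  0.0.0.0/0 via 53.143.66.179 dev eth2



Longest prefix match for 73.240.190.220:
  /12 213.48.0.0: no
  /20 73.240.176.0: MATCH
  /16 27.85.0.0: no
  /0 0.0.0.0: MATCH
Selected: next-hop 208.137.237.52 via eth1 (matched /20)


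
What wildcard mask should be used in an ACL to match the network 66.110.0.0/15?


Subnet mask: 255.254.0.0
Wildcard = 255.255.255.255 - subnet mask
255 - 255 = 0
255 - 254 = 1
255 - 0 = 255
255 - 0 = 255
Wildcard: 0.1.255.255


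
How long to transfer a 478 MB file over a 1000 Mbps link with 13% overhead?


Effective throughput = 1000 * (1 - 13/100) = 870 Mbps
File size in Mb = 478 * 8 = 3824 Mb
Time = 3824 / 870
Time = 4.3954 seconds


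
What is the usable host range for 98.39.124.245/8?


Network: 98.0.0.0
Broadcast: 98.255.255.255
First usable = network + 1
Last usable = broadcast - 1
Range: 98.0.0.1 to 98.255.255.254


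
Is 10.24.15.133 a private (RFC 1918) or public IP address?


RFC 1918 private ranges:
  10.0.0.0/8 (10.0.0.0 - 10.255.255.255)
  172.16.0.0/12 (172.16.0.0 - 172.31.255.255)
  192.168.0.0/16 (192.168.0.0 - 192.168.255.255)
Private (in 10.0.0.0/8)


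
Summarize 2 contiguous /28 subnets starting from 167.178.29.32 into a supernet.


Original prefix: /28
Number of subnets: 2 = 2^1
New prefix = 28 - 1 = 27
Supernet: 167.178.29.32/27


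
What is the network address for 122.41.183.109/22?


IP:   01111010.00101001.10110111.01101101
Mask: 11111111.11111111.11111100.00000000
AND operation:
Net:  01111010.00101001.10110100.00000000
Network: 122.41.180.0/22


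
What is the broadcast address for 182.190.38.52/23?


Network: 182.190.38.0/23
Host bits = 9
Set all host bits to 1:
Broadcast: 182.190.39.255


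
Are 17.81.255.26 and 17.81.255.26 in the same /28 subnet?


Mask: 255.255.255.240
17.81.255.26 AND mask = 17.81.255.16
17.81.255.26 AND mask = 17.81.255.16
Yes, same subnet (17.81.255.16)


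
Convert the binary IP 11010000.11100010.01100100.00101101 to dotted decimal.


11010000 = 208
11100010 = 226
01100100 = 100
00101101 = 45
IP: 208.226.100.45


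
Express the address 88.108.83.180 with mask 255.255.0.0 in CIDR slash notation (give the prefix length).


Binary: 11111111.11111111.00000000.00000000
Count leading 1s
Prefix: /16


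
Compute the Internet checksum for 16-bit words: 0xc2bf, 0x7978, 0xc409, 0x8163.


Sum all words (with carry folding):
+ 0xc2bf = 0xc2bf
+ 0x7978 = 0x3c38
+ 0xc409 = 0x0042
+ 0x8163 = 0x81a5
One's complement: ~0x81a5
Checksum = 0x7e5a


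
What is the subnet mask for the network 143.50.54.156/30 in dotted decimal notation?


/30 means 30 network bits, 2 host bits
Binary: 11111111111111111111111111111100
Mask: 255.255.255.252


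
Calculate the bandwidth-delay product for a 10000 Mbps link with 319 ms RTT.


BDP = bandwidth * RTT
= 10000 Mbps * 319 ms
= 10000 * 1e6 * 319 / 1000 bits
= 3190000000 bits
= 398750000 bytes
= 389404.2969 KB
BDP = 3190000000 bits (398750000 bytes)


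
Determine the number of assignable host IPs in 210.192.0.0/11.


Host bits = 32 - 11 = 21
Total addresses = 2^21 = 2097152
Usable = total - 2 (network and broadcast)
Usable hosts: 2097150


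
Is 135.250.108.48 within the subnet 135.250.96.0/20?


Subnet network: 135.250.96.0
Test IP AND mask: 135.250.96.0
Yes, 135.250.108.48 is in 135.250.96.0/20


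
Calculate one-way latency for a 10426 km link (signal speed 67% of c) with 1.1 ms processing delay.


Speed = 0.67 * 3e5 km/s = 201000 km/s
Propagation delay = 10426 / 201000 = 0.0519 s = 51.8706 ms
Processing delay = 1.1 ms
Total one-way latency = 52.9706 ms


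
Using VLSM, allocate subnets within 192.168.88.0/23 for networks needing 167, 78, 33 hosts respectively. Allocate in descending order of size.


167 hosts -> /24 (254 usable): 192.168.88.0/24
78 hosts -> /25 (126 usable): 192.168.89.0/25
33 hosts -> /26 (62 usable): 192.168.89.128/26
Allocation: 192.168.88.0/24 (167 hosts, 254 usable); 192.168.89.0/25 (78 hosts, 126 usable); 192.168.89.128/26 (33 hosts, 62 usable)


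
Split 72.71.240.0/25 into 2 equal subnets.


New prefix = 25 + 1 = 26
Each subnet has 64 addresses
  72.71.240.0/26
  72.71.240.64/26
Subnets: 72.71.240.0/26, 72.71.240.64/26


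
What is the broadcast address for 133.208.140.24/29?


Network: 133.208.140.24/29
Host bits = 3
Set all host bits to 1:
Broadcast: 133.208.140.31


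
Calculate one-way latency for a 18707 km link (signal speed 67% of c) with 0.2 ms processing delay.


Speed = 0.67 * 3e5 km/s = 201000 km/s
Propagation delay = 18707 / 201000 = 0.0931 s = 93.0697 ms
Processing delay = 0.2 ms
Total one-way latency = 93.2697 ms


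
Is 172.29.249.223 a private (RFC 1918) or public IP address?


RFC 1918 private ranges:
  10.0.0.0/8 (10.0.0.0 - 10.255.255.255)
  172.16.0.0/12 (172.16.0.0 - 172.31.255.255)
  192.168.0.0/16 (192.168.0.0 - 192.168.255.255)
Private (in 172.16.0.0/12)


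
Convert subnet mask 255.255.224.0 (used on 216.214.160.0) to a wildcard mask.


Subnet mask: 255.255.224.0
Wildcard = 255.255.255.255 - subnet mask
255 - 255 = 0
255 - 255 = 0
255 - 224 = 31
255 - 0 = 255
Wildcard: 0.0.31.255


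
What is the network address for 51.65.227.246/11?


IP:   00110011.01000001.11100011.11110110
Mask: 11111111.11100000.00000000.00000000
AND operation:
Net:  00110011.01000000.00000000.00000000
Network: 51.64.0.0/11


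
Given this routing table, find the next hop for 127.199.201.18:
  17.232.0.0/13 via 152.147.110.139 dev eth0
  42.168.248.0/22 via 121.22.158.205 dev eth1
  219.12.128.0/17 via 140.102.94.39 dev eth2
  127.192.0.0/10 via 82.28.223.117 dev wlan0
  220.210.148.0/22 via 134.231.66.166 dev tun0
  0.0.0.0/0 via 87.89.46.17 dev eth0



Longest prefix match for 127.199.201.18:
  /13 17.232.0.0: no
  /22 42.168.248.0: no
  /17 219.12.128.0: no
  /10 127.192.0.0: MATCH
  /22 220.210.148.0: no
  /0 0.0.0.0: MATCH
Selected: next-hop 82.28.223.117 via wlan0 (matched /10)


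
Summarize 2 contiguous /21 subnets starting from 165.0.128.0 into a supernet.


Original prefix: /21
Number of subnets: 2 = 2^1
New prefix = 21 - 1 = 20
Supernet: 165.0.128.0/20


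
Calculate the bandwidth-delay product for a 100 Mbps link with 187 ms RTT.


BDP = bandwidth * RTT
= 100 Mbps * 187 ms
= 100 * 1e6 * 187 / 1000 bits
= 18700000 bits
= 2337500 bytes
= 2282.7148 KB
BDP = 18700000 bits (2337500 bytes)


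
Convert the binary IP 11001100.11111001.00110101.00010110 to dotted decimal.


11001100 = 204
11111001 = 249
00110101 = 53
00010110 = 22
IP: 204.249.53.22


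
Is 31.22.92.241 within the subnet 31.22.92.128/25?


Subnet network: 31.22.92.128
Test IP AND mask: 31.22.92.128
Yes, 31.22.92.241 is in 31.22.92.128/25


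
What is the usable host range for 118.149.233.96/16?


Network: 118.149.0.0
Broadcast: 118.149.255.255
First usable = network + 1
Last usable = broadcast - 1
Range: 118.149.0.1 to 118.149.255.254


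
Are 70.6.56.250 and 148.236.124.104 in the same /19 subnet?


Mask: 255.255.224.0
70.6.56.250 AND mask = 70.6.32.0
148.236.124.104 AND mask = 148.236.96.0
No, different subnets (70.6.32.0 vs 148.236.96.0)


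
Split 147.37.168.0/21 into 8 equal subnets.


New prefix = 21 + 3 = 24
Each subnet has 256 addresses
  147.37.168.0/24
  147.37.169.0/24
  147.37.170.0/24
  147.37.171.0/24
  147.37.172.0/24
  147.37.173.0/24
  147.37.174.0/24
  147.37.175.0/24
Subnets: 147.37.168.0/24, 147.37.169.0/24, 147.37.170.0/24, 147.37.171.0/24, 147.37.172.0/24, 147.37.173.0/24, 147.37.174.0/24, 147.37.175.0/24


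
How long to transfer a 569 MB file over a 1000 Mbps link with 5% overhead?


Effective throughput = 1000 * (1 - 5/100) = 950 Mbps
File size in Mb = 569 * 8 = 4552 Mb
Time = 4552 / 950
Time = 4.7916 seconds


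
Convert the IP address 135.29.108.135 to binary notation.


135 = 10000111
29 = 00011101
108 = 01101100
135 = 10000111
Binary: 10000111.00011101.01101100.10000111


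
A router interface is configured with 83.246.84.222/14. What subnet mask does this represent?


/14 means 14 network bits, 18 host bits
Binary: 11111111111111000000000000000000
Mask: 255.252.0.0


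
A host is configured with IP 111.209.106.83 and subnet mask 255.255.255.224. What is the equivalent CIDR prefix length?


Binary: 11111111.11111111.11111111.11100000
Count leading 1s
Prefix: /27


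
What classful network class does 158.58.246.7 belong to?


First octet: 158
Binary: 10011110
10xxxxxx -> Class B (128-191)
Class B, default mask 255.255.0.0 (/16)


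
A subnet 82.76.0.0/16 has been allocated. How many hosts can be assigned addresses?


Host bits = 32 - 16 = 16
Total addresses = 2^16 = 65536
Usable = total - 2 (network and broadcast)
Usable hosts: 65534


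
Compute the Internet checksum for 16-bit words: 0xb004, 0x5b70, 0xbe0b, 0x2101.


Sum all words (with carry folding):
+ 0xb004 = 0xb004
+ 0x5b70 = 0x0b75
+ 0xbe0b = 0xc980
+ 0x2101 = 0xea81
One's complement: ~0xea81
Checksum = 0x157e


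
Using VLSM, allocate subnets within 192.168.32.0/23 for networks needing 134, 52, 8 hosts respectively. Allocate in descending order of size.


134 hosts -> /24 (254 usable): 192.168.32.0/24
52 hosts -> /26 (62 usable): 192.168.33.0/26
8 hosts -> /28 (14 usable): 192.168.33.64/28
Allocation: 192.168.32.0/24 (134 hosts, 254 usable); 192.168.33.0/26 (52 hosts, 62 usable); 192.168.33.64/28 (8 hosts, 14 usable)


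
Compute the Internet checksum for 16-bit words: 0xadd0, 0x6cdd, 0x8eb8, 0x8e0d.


Sum all words (with carry folding):
+ 0xadd0 = 0xadd0
+ 0x6cdd = 0x1aae
+ 0x8eb8 = 0xa966
+ 0x8e0d = 0x3774
One's complement: ~0x3774
Checksum = 0xc88b


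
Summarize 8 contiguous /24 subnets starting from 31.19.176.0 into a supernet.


Original prefix: /24
Number of subnets: 8 = 2^3
New prefix = 24 - 3 = 21
Supernet: 31.19.176.0/21


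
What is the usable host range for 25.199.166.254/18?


Network: 25.199.128.0
Broadcast: 25.199.191.255
First usable = network + 1
Last usable = broadcast - 1
Range: 25.199.128.1 to 25.199.191.254


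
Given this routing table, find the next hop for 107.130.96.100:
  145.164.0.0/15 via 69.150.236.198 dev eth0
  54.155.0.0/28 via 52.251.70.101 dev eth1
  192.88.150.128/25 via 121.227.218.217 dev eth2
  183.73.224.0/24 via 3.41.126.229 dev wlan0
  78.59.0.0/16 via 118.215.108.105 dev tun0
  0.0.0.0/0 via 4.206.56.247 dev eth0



Longest prefix match for 107.130.96.100:
  /15 145.164.0.0: no
  /28 54.155.0.0: no
  /25 192.88.150.128: no
  /24 183.73.224.0: no
  /16 78.59.0.0: no
  /0 0.0.0.0: MATCH
Selected: next-hop 4.206.56.247 via eth0 (matched /0)


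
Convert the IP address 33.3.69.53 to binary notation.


33 = 00100001
3 = 00000011
69 = 01000101
53 = 00110101
Binary: 00100001.00000011.01000101.00110101


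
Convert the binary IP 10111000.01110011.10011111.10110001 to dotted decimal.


10111000 = 184
01110011 = 115
10011111 = 159
10110001 = 177
IP: 184.115.159.177


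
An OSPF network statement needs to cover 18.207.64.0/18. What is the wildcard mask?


Subnet mask: 255.255.192.0
Wildcard = 255.255.255.255 - subnet mask
255 - 255 = 0
255 - 255 = 0
255 - 192 = 63
255 - 0 = 255
Wildcard: 0.0.63.255


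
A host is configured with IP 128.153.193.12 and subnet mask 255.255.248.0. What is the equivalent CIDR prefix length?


Binary: 11111111.11111111.11111000.00000000
Count leading 1s
Prefix: /21


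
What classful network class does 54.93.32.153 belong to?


First octet: 54
Binary: 00110110
0xxxxxxx -> Class A (1-126)
Class A, default mask 255.0.0.0 (/8)


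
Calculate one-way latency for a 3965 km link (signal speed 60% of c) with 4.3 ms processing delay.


Speed = 0.6 * 3e5 km/s = 180000 km/s
Propagation delay = 3965 / 180000 = 0.022 s = 22.0278 ms
Processing delay = 4.3 ms
Total one-way latency = 26.3278 ms


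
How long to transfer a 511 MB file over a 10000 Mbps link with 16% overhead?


Effective throughput = 10000 * (1 - 16/100) = 8400 Mbps
File size in Mb = 511 * 8 = 4088 Mb
Time = 4088 / 8400
Time = 0.4867 seconds


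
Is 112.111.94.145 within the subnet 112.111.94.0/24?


Subnet network: 112.111.94.0
Test IP AND mask: 112.111.94.0
Yes, 112.111.94.145 is in 112.111.94.0/24


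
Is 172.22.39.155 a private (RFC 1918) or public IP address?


RFC 1918 private ranges:
  10.0.0.0/8 (10.0.0.0 - 10.255.255.255)
  172.16.0.0/12 (172.16.0.0 - 172.31.255.255)
  192.168.0.0/16 (192.168.0.0 - 192.168.255.255)
Private (in 172.16.0.0/12)


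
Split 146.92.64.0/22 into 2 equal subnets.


New prefix = 22 + 1 = 23
Each subnet has 512 addresses
  146.92.64.0/23
  146.92.66.0/23
Subnets: 146.92.64.0/23, 146.92.66.0/23


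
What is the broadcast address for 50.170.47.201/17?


Network: 50.170.0.0/17
Host bits = 15
Set all host bits to 1:
Broadcast: 50.170.127.255


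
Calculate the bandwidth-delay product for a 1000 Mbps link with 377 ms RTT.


BDP = bandwidth * RTT
= 1000 Mbps * 377 ms
= 1000 * 1e6 * 377 / 1000 bits
= 377000000 bits
= 47125000 bytes
= 46020.5078 KB
BDP = 377000000 bits (47125000 bytes)


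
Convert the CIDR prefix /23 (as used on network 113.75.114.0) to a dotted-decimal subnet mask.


/23 means 23 network bits, 9 host bits
Binary: 11111111111111111111111000000000
Mask: 255.255.254.0


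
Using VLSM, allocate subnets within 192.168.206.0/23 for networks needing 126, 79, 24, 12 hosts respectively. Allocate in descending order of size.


126 hosts -> /25 (126 usable): 192.168.206.0/25
79 hosts -> /25 (126 usable): 192.168.206.128/25
24 hosts -> /27 (30 usable): 192.168.207.0/27
12 hosts -> /28 (14 usable): 192.168.207.32/28
Allocation: 192.168.206.0/25 (126 hosts, 126 usable); 192.168.206.128/25 (79 hosts, 126 usable); 192.168.207.0/27 (24 hosts, 30 usable); 192.168.207.32/28 (12 hosts, 14 usable)


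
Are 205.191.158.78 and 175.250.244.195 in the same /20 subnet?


Mask: 255.255.240.0
205.191.158.78 AND mask = 205.191.144.0
175.250.244.195 AND mask = 175.250.240.0
No, different subnets (205.191.144.0 vs 175.250.240.0)


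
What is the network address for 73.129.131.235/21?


IP:   01001001.10000001.10000011.11101011
Mask: 11111111.11111111.11111000.00000000
AND operation:
Net:  01001001.10000001.10000000.00000000
Network: 73.129.128.0/21


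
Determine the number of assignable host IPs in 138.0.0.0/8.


Host bits = 32 - 8 = 24
Total addresses = 2^24 = 16777216
Usable = total - 2 (network and broadcast)
Usable hosts: 16777214


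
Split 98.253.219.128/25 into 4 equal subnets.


New prefix = 25 + 2 = 27
Each subnet has 32 addresses
  98.253.219.128/27
  98.253.219.160/27
  98.253.219.192/27
  98.253.219.224/27
Subnets: 98.253.219.128/27, 98.253.219.160/27, 98.253.219.192/27, 98.253.219.224/27


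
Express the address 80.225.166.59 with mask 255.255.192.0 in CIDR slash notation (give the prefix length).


Binary: 11111111.11111111.11000000.00000000
Count leading 1s
Prefix: /18


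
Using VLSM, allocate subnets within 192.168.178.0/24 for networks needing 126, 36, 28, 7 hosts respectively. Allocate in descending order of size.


126 hosts -> /25 (126 usable): 192.168.178.0/25
36 hosts -> /26 (62 usable): 192.168.178.128/26
28 hosts -> /27 (30 usable): 192.168.178.192/27
7 hosts -> /28 (14 usable): 192.168.178.224/28
Allocation: 192.168.178.0/25 (126 hosts, 126 usable); 192.168.178.128/26 (36 hosts, 62 usable); 192.168.178.192/27 (28 hosts, 30 usable); 192.168.178.224/28 (7 hosts, 14 usable)


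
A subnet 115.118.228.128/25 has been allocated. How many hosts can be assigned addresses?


Host bits = 32 - 25 = 7
Total addresses = 2^7 = 128
Usable = total - 2 (network and broadcast)
Usable hosts: 126


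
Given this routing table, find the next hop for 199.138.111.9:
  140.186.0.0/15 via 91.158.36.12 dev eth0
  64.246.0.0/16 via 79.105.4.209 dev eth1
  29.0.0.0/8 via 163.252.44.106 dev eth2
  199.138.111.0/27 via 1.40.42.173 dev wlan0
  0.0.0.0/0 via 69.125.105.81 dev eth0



Longest prefix match for 199.138.111.9:
  /15 140.186.0.0: no
  /16 64.246.0.0: no
  /8 29.0.0.0: no
  /27 199.138.111.0: MATCH
  /0 0.0.0.0: MATCH
Selected: next-hop 1.40.42.173 via wlan0 (matched /27)


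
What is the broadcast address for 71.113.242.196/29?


Network: 71.113.242.192/29
Host bits = 3
Set all host bits to 1:
Broadcast: 71.113.242.199


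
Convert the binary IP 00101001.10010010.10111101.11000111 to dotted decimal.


00101001 = 41
10010010 = 146
10111101 = 189
11000111 = 199
IP: 41.146.189.199


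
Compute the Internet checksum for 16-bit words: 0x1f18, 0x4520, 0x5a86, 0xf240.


Sum all words (with carry folding):
+ 0x1f18 = 0x1f18
+ 0x4520 = 0x6438
+ 0x5a86 = 0xbebe
+ 0xf240 = 0xb0ff
One's complement: ~0xb0ff
Checksum = 0x4f00


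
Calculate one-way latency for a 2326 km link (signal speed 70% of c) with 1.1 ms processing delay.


Speed = 0.7 * 3e5 km/s = 210000 km/s
Propagation delay = 2326 / 210000 = 0.0111 s = 11.0762 ms
Processing delay = 1.1 ms
Total one-way latency = 12.1762 ms


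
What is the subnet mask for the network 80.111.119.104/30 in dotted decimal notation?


/30 means 30 network bits, 2 host bits
Binary: 11111111111111111111111111111100
Mask: 255.255.255.252


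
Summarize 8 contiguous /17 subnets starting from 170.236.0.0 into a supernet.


Original prefix: /17
Number of subnets: 8 = 2^3
New prefix = 17 - 3 = 14
Supernet: 170.236.0.0/14


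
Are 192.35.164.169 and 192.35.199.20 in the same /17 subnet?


Mask: 255.255.128.0
192.35.164.169 AND mask = 192.35.128.0
192.35.199.20 AND mask = 192.35.128.0
Yes, same subnet (192.35.128.0)


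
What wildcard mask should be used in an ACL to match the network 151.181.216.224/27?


Subnet mask: 255.255.255.224
Wildcard = 255.255.255.255 - subnet mask
255 - 255 = 0
255 - 255 = 0
255 - 255 = 0
255 - 224 = 31
Wildcard: 0.0.0.31


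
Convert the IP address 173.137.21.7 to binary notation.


173 = 10101101
137 = 10001001
21 = 00010101
7 = 00000111
Binary: 10101101.10001001.00010101.00000111


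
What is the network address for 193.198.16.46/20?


IP:   11000001.11000110.00010000.00101110
Mask: 11111111.11111111.11110000.00000000
AND operation:
Net:  11000001.11000110.00010000.00000000
Network: 193.198.16.0/20


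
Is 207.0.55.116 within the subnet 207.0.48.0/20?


Subnet network: 207.0.48.0
Test IP AND mask: 207.0.48.0
Yes, 207.0.55.116 is in 207.0.48.0/20


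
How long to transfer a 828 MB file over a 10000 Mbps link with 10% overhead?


Effective throughput = 10000 * (1 - 10/100) = 9000 Mbps
File size in Mb = 828 * 8 = 6624 Mb
Time = 6624 / 9000
Time = 0.736 seconds


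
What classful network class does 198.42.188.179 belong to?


First octet: 198
Binary: 11000110
110xxxxx -> Class C (192-223)
Class C, default mask 255.255.255.0 (/24)


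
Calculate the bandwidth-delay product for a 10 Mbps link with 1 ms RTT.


BDP = bandwidth * RTT
= 10 Mbps * 1 ms
= 10 * 1e6 * 1 / 1000 bits
= 10000 bits
= 1250 bytes
= 1.2207 KB
BDP = 10000 bits (1250 bytes)


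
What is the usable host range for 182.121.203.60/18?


Network: 182.121.192.0
Broadcast: 182.121.255.255
First usable = network + 1
Last usable = broadcast - 1
Range: 182.121.192.1 to 182.121.255.254


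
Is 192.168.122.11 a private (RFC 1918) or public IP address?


RFC 1918 private ranges:
  10.0.0.0/8 (10.0.0.0 - 10.255.255.255)
  172.16.0.0/12 (172.16.0.0 - 172.31.255.255)
  192.168.0.0/16 (192.168.0.0 - 192.168.255.255)
Private (in 192.168.0.0/16)


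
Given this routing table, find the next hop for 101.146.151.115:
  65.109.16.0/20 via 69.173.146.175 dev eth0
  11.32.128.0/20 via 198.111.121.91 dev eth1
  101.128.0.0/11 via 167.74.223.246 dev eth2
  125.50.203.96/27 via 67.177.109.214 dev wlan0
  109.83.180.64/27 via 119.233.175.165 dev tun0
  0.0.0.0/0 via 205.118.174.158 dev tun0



Longest prefix match for 101.146.151.115:
  /20 65.109.16.0: no
  /20 11.32.128.0: no
  /11 101.128.0.0: MATCH
  /27 125.50.203.96: no
  /27 109.83.180.64: no
  /0 0.0.0.0: MATCH
Selected: next-hop 167.74.223.246 via eth2 (matched /11)


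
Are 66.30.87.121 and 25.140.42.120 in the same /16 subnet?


Mask: 255.255.0.0
66.30.87.121 AND mask = 66.30.0.0
25.140.42.120 AND mask = 25.140.0.0
No, different subnets (66.30.0.0 vs 25.140.0.0)


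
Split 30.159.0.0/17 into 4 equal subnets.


New prefix = 17 + 2 = 19
Each subnet has 8192 addresses
  30.159.0.0/19
  30.159.32.0/19
  30.159.64.0/19
  30.159.96.0/19
Subnets: 30.159.0.0/19, 30.159.32.0/19, 30.159.64.0/19, 30.159.96.0/19


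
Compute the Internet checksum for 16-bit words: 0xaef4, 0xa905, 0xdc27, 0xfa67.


Sum all words (with carry folding):
+ 0xaef4 = 0xaef4
+ 0xa905 = 0x57fa
+ 0xdc27 = 0x3422
+ 0xfa67 = 0x2e8a
One's complement: ~0x2e8a
Checksum = 0xd175


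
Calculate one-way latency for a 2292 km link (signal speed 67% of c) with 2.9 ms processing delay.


Speed = 0.67 * 3e5 km/s = 201000 km/s
Propagation delay = 2292 / 201000 = 0.0114 s = 11.403 ms
Processing delay = 2.9 ms
Total one-way latency = 14.303 ms


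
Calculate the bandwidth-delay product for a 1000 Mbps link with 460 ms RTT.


BDP = bandwidth * RTT
= 1000 Mbps * 460 ms
= 1000 * 1e6 * 460 / 1000 bits
= 460000000 bits
= 57500000 bytes
= 56152.3438 KB
BDP = 460000000 bits (57500000 bytes)


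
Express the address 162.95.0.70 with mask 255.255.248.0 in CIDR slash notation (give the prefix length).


Binary: 11111111.11111111.11111000.00000000
Count leading 1s
Prefix: /21


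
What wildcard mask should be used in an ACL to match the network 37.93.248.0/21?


Subnet mask: 255.255.248.0
Wildcard = 255.255.255.255 - subnet mask
255 - 255 = 0
255 - 255 = 0
255 - 248 = 7
255 - 0 = 255
Wildcard: 0.0.7.255


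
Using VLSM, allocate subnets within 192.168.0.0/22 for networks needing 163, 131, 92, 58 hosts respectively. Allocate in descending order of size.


163 hosts -> /24 (254 usable): 192.168.0.0/24
131 hosts -> /24 (254 usable): 192.168.1.0/24
92 hosts -> /25 (126 usable): 192.168.2.0/25
58 hosts -> /26 (62 usable): 192.168.2.128/26
Allocation: 192.168.0.0/24 (163 hosts, 254 usable); 192.168.1.0/24 (131 hosts, 254 usable); 192.168.2.0/25 (92 hosts, 126 usable); 192.168.2.128/26 (58 hosts, 62 usable)


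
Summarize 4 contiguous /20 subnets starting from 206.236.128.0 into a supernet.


Original prefix: /20
Number of subnets: 4 = 2^2
New prefix = 20 - 2 = 18
Supernet: 206.236.128.0/18


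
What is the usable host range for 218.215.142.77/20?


Network: 218.215.128.0
Broadcast: 218.215.143.255
First usable = network + 1
Last usable = broadcast - 1
Range: 218.215.128.1 to 218.215.143.254


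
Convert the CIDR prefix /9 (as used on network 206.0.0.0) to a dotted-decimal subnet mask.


/9 means 9 network bits, 23 host bits
Binary: 11111111100000000000000000000000
Mask: 255.128.0.0


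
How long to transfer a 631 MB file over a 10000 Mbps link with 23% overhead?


Effective throughput = 10000 * (1 - 23/100) = 7700 Mbps
File size in Mb = 631 * 8 = 5048 Mb
Time = 5048 / 7700
Time = 0.6556 seconds


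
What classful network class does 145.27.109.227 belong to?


First octet: 145
Binary: 10010001
10xxxxxx -> Class B (128-191)
Class B, default mask 255.255.0.0 (/16)


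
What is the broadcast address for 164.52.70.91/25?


Network: 164.52.70.0/25
Host bits = 7
Set all host bits to 1:
Broadcast: 164.52.70.127


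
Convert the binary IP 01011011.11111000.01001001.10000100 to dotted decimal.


01011011 = 91
11111000 = 248
01001001 = 73
10000100 = 132
IP: 91.248.73.132


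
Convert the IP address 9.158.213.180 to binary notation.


9 = 00001001
158 = 10011110
213 = 11010101
180 = 10110100
Binary: 00001001.10011110.11010101.10110100


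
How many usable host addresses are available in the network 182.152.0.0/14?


Host bits = 32 - 14 = 18
Total addresses = 2^18 = 262144
Usable = total - 2 (network and broadcast)
Usable hosts: 262142


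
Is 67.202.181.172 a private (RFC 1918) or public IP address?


RFC 1918 private ranges:
  10.0.0.0/8 (10.0.0.0 - 10.255.255.255)
  172.16.0.0/12 (172.16.0.0 - 172.31.255.255)
  192.168.0.0/16 (192.168.0.0 - 192.168.255.255)
Public (not in any RFC 1918 range)


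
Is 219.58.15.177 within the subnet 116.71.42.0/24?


Subnet network: 116.71.42.0
Test IP AND mask: 219.58.15.0
No, 219.58.15.177 is not in 116.71.42.0/24


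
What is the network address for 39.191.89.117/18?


IP:   00100111.10111111.01011001.01110101
Mask: 11111111.11111111.11000000.00000000
AND operation:
Net:  00100111.10111111.01000000.00000000
Network: 39.191.64.0/18


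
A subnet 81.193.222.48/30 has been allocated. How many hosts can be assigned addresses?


Host bits = 32 - 30 = 2
Total addresses = 2^2 = 4
Usable = total - 2 (network and broadcast)
Usable hosts: 2


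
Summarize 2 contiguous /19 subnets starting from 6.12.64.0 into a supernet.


Original prefix: /19
Number of subnets: 2 = 2^1
New prefix = 19 - 1 = 18
Supernet: 6.12.64.0/18


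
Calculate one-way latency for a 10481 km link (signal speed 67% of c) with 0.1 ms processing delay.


Speed = 0.67 * 3e5 km/s = 201000 km/s
Propagation delay = 10481 / 201000 = 0.0521 s = 52.1443 ms
Processing delay = 0.1 ms
Total one-way latency = 52.2443 ms


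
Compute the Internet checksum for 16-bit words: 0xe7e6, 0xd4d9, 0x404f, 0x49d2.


Sum all words (with carry folding):
+ 0xe7e6 = 0xe7e6
+ 0xd4d9 = 0xbcc0
+ 0x404f = 0xfd0f
+ 0x49d2 = 0x46e2
One's complement: ~0x46e2
Checksum = 0xb91d


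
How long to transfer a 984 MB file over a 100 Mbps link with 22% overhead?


Effective throughput = 100 * (1 - 22/100) = 78 Mbps
File size in Mb = 984 * 8 = 7872 Mb
Time = 7872 / 78
Time = 100.9231 seconds


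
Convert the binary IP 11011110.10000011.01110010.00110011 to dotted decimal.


11011110 = 222
10000011 = 131
01110010 = 114
00110011 = 51
IP: 222.131.114.51


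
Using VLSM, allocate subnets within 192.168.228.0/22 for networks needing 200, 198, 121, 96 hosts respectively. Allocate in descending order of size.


200 hosts -> /24 (254 usable): 192.168.228.0/24
198 hosts -> /24 (254 usable): 192.168.229.0/24
121 hosts -> /25 (126 usable): 192.168.230.0/25
96 hosts -> /25 (126 usable): 192.168.230.128/25
Allocation: 192.168.228.0/24 (200 hosts, 254 usable); 192.168.229.0/24 (198 hosts, 254 usable); 192.168.230.0/25 (121 hosts, 126 usable); 192.168.230.128/25 (96 hosts, 126 usable)


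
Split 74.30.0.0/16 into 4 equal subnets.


New prefix = 16 + 2 = 18
Each subnet has 16384 addresses
  74.30.0.0/18
  74.30.64.0/18
  74.30.128.0/18
  74.30.192.0/18
Subnets: 74.30.0.0/18, 74.30.64.0/18, 74.30.128.0/18, 74.30.192.0/18


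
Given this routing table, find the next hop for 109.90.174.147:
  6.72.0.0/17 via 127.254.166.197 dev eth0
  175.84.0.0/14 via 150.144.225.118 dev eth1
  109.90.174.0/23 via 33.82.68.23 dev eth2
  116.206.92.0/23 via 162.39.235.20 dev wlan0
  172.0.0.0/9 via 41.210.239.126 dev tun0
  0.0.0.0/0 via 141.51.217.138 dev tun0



Longest prefix match for 109.90.174.147:
  /17 6.72.0.0: no
  /14 175.84.0.0: no
  /23 109.90.174.0: MATCH
  /23 116.206.92.0: no
  /9 172.0.0.0: no
  /0 0.0.0.0: MATCH
Selected: next-hop 33.82.68.23 via eth2 (matched /23)


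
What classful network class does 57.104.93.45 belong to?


First octet: 57
Binary: 00111001
0xxxxxxx -> Class A (1-126)
Class A, default mask 255.0.0.0 (/8)


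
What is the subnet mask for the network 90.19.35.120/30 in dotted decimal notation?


/30 means 30 network bits, 2 host bits
Binary: 11111111111111111111111111111100
Mask: 255.255.255.252


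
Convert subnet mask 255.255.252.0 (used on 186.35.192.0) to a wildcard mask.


Subnet mask: 255.255.252.0
Wildcard = 255.255.255.255 - subnet mask
255 - 255 = 0
255 - 255 = 0
255 - 252 = 3
255 - 0 = 255
Wildcard: 0.0.3.255


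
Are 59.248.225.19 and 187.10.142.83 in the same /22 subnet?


Mask: 255.255.252.0
59.248.225.19 AND mask = 59.248.224.0
187.10.142.83 AND mask = 187.10.140.0
No, different subnets (59.248.224.0 vs 187.10.140.0)


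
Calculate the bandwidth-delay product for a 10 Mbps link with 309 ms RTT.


BDP = bandwidth * RTT
= 10 Mbps * 309 ms
= 10 * 1e6 * 309 / 1000 bits
= 3090000 bits
= 386250 bytes
= 377.1973 KB
BDP = 3090000 bits (386250 bytes)


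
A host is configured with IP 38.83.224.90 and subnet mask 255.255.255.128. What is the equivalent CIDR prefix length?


Binary: 11111111.11111111.11111111.10000000
Count leading 1s
Prefix: /25


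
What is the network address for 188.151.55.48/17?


IP:   10111100.10010111.00110111.00110000
Mask: 11111111.11111111.10000000.00000000
AND operation:
Net:  10111100.10010111.00000000.00000000
Network: 188.151.0.0/17


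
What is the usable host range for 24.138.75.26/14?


Network: 24.136.0.0
Broadcast: 24.139.255.255
First usable = network + 1
Last usable = broadcast - 1
Range: 24.136.0.1 to 24.139.255.254


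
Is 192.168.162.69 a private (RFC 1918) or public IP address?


RFC 1918 private ranges:
  10.0.0.0/8 (10.0.0.0 - 10.255.255.255)
  172.16.0.0/12 (172.16.0.0 - 172.31.255.255)
  192.168.0.0/16 (192.168.0.0 - 192.168.255.255)
Private (in 192.168.0.0/16)


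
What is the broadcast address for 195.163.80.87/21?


Network: 195.163.80.0/21
Host bits = 11
Set all host bits to 1:
Broadcast: 195.163.87.255


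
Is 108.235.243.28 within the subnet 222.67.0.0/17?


Subnet network: 222.67.0.0
Test IP AND mask: 108.235.128.0
No, 108.235.243.28 is not in 222.67.0.0/17


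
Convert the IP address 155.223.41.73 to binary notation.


155 = 10011011
223 = 11011111
41 = 00101001
73 = 01001001
Binary: 10011011.11011111.00101001.01001001


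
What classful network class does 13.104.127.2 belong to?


First octet: 13
Binary: 00001101
0xxxxxxx -> Class A (1-126)
Class A, default mask 255.0.0.0 (/8)


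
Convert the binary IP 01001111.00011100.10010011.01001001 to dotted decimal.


01001111 = 79
00011100 = 28
10010011 = 147
01001001 = 73
IP: 79.28.147.73


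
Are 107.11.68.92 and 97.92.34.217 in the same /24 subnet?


Mask: 255.255.255.0
107.11.68.92 AND mask = 107.11.68.0
97.92.34.217 AND mask = 97.92.34.0
No, different subnets (107.11.68.0 vs 97.92.34.0)


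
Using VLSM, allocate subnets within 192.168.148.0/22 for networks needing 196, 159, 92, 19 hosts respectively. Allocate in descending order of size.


196 hosts -> /24 (254 usable): 192.168.148.0/24
159 hosts -> /24 (254 usable): 192.168.149.0/24
92 hosts -> /25 (126 usable): 192.168.150.0/25
19 hosts -> /27 (30 usable): 192.168.150.128/27
Allocation: 192.168.148.0/24 (196 hosts, 254 usable); 192.168.149.0/24 (159 hosts, 254 usable); 192.168.150.0/25 (92 hosts, 126 usable); 192.168.150.128/27 (19 hosts, 30 usable)


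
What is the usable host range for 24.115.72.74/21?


Network: 24.115.72.0
Broadcast: 24.115.79.255
First usable = network + 1
Last usable = broadcast - 1
Range: 24.115.72.1 to 24.115.79.254


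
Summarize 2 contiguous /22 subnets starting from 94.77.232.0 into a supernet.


Original prefix: /22
Number of subnets: 2 = 2^1
New prefix = 22 - 1 = 21
Supernet: 94.77.232.0/21


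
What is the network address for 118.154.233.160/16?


IP:   01110110.10011010.11101001.10100000
Mask: 11111111.11111111.00000000.00000000
AND operation:
Net:  01110110.10011010.00000000.00000000
Network: 118.154.0.0/16


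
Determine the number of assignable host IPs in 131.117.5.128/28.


Host bits = 32 - 28 = 4
Total addresses = 2^4 = 16
Usable = total - 2 (network and broadcast)
Usable hosts: 14


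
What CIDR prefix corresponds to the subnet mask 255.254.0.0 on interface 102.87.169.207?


Binary: 11111111.11111110.00000000.00000000
Count leading 1s
Prefix: /15


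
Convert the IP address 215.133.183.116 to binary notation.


215 = 11010111
133 = 10000101
183 = 10110111
116 = 01110100
Binary: 11010111.10000101.10110111.01110100


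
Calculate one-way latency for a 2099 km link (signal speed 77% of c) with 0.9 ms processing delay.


Speed = 0.77 * 3e5 km/s = 231000 km/s
Propagation delay = 2099 / 231000 = 0.0091 s = 9.0866 ms
Processing delay = 0.9 ms
Total one-way latency = 9.9866 ms


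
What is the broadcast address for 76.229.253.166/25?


Network: 76.229.253.128/25
Host bits = 7
Set all host bits to 1:
Broadcast: 76.229.253.255


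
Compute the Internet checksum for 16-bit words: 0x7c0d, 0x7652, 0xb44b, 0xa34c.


Sum all words (with carry folding):
+ 0x7c0d = 0x7c0d
+ 0x7652 = 0xf25f
+ 0xb44b = 0xa6ab
+ 0xa34c = 0x49f8
One's complement: ~0x49f8
Checksum = 0xb607


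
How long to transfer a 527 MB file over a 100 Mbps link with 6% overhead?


Effective throughput = 100 * (1 - 6/100) = 94 Mbps
File size in Mb = 527 * 8 = 4216 Mb
Time = 4216 / 94
Time = 44.8511 seconds


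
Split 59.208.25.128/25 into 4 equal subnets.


New prefix = 25 + 2 = 27
Each subnet has 32 addresses
  59.208.25.128/27
  59.208.25.160/27
  59.208.25.192/27
  59.208.25.224/27
Subnets: 59.208.25.128/27, 59.208.25.160/27, 59.208.25.192/27, 59.208.25.224/27


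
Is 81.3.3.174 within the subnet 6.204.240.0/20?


Subnet network: 6.204.240.0
Test IP AND mask: 81.3.0.0
No, 81.3.3.174 is not in 6.204.240.0/20


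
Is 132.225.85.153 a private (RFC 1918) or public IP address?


RFC 1918 private ranges:
  10.0.0.0/8 (10.0.0.0 - 10.255.255.255)
  172.16.0.0/12 (172.16.0.0 - 172.31.255.255)
  192.168.0.0/16 (192.168.0.0 - 192.168.255.255)
Public (not in any RFC 1918 range)


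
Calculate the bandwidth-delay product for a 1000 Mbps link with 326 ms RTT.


BDP = bandwidth * RTT
= 1000 Mbps * 326 ms
= 1000 * 1e6 * 326 / 1000 bits
= 326000000 bits
= 40750000 bytes
= 39794.9219 KB
BDP = 326000000 bits (40750000 bytes)


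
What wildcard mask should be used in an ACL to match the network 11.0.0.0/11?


Subnet mask: 255.224.0.0
Wildcard = 255.255.255.255 - subnet mask
255 - 255 = 0
255 - 224 = 31
255 - 0 = 255
255 - 0 = 255
Wildcard: 0.31.255.255


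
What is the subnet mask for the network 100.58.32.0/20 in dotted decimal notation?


/20 means 20 network bits, 12 host bits
Binary: 11111111111111111111000000000000
Mask: 255.255.240.0


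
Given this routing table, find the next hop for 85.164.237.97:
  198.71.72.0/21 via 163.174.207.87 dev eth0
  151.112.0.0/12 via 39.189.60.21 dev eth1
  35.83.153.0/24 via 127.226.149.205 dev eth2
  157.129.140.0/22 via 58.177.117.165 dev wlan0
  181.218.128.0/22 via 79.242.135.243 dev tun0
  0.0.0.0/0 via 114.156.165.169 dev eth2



Longest prefix match for 85.164.237.97:
  /21 198.71.72.0: no
  /12 151.112.0.0: no
  /24 35.83.153.0: no
  /22 157.129.140.0: no
  /22 181.218.128.0: no
  /0 0.0.0.0: MATCH
Selected: next-hop 114.156.165.169 via eth2 (matched /0)
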